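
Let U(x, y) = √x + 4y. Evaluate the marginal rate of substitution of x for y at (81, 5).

MRS = 1/72

MU_x = 1/(2√x), MU_y = 4.
MRS = 1/(2√x) ÷ 4.
At (81, 5): MRS = 1/72.
That is, one extra unit of x is worth 1/72 units of y at the margin.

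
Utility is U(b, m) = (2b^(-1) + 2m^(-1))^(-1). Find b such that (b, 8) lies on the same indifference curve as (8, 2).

b = 2

U depends on (b, m) only through S = 2b^(-1) + 2m^(-1), so equal utility means equal S. At (8, 2): S = 1.25.
With m = 8: 2·8^(-1) = 0.25, so 2b^(-1) = 1.25 − 0.25 = 1, i.e. b^(-1) = 0.5.
Hence b = 1/0.5 = 2.
Check: U(2, 8) = 0.8.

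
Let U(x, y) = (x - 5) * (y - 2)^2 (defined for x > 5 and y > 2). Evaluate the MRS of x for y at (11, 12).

MRS = 5/6

MU_x = (y−2)^2, MU_y = 2·(x−5)·(y−2).
MRS = (1/2)·(y−2)/(x−5).
At (11, 12): MRS = 5/6.
That is, one extra unit of x is worth 5/6 units of y at the margin.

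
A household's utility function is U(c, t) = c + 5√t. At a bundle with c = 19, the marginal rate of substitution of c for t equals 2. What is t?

t = 25

MU_c = 1, MU_t = 5/(2√t).
MRS = 1 ÷ (5/(2√t)).
MRS depends only on t: 0.4·√t = 2 ⇒ √t = 2/0.4 = 5 ⇒ t = 25.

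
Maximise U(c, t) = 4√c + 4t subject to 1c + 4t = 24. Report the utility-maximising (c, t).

MU_c = 4/(2√c), MU_t = 4.
MRS = 4/(2√c) ÷ 4.
Tangency: set MRS = p_c/p_t = 1/4 = 0.25.
MRS depends only on c: 0.5/√c = 0.25 ⇒ √c = 0.5/0.25 = 2 ⇒ c* = 4.
From the budget, 4·t = 24 − 1·4 = 20, so t* = 5.

c* = 4, t* = 5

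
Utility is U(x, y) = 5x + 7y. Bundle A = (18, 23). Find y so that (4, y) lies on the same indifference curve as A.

y = 33

U(18, 23) = 251.
Set U(4, y) = 251 and solve.
5·4 + 7y = 251 ⇒ 7y = 231 ⇒ y = 33.
Check: U(4, 33) = 251.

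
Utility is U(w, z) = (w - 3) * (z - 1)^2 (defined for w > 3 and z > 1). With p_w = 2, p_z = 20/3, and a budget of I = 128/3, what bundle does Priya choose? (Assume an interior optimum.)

w* = 8, z* = 4

MU_w = (z−1)^2, MU_z = 2·(w−3)·(z−1).
MRS = (1/2)·(z−1)/(w−3).
Tangency: set MRS = p_w/p_z = 2/(20/3) = 0.3.
So (1/2)·(z − 1)/(w − 3) = 0.3, i.e. (z − 1) = 0.6·(w − 3).
Rewrite the budget in excess-of-subsistence terms: 2·(w − 3) + (20/3)·(z − 1) = 128/3 − 2·3 − (20/3)·1 = 30.
Substituting, 6·(w − 3) = 30, so w − 3 = 5 and w* = 8.
Then z − 1 = 0.6·5 = 3, so z* = 4.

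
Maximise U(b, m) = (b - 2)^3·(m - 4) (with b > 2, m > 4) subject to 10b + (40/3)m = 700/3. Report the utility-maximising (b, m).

b* = 14, m* = 7

MU_b = 3·(b−2)^2·(m−4), MU_m = (b−2)^3.
MRS = (3/1)·(m−4)/(b−2).
Tangency: set MRS = p_b/p_m = 10/(40/3) = 0.75.
So (3/1)·(m − 4)/(b − 2) = 0.75, i.e. (m − 4) = 0.25·(b − 2).
Rewrite the budget in excess-of-subsistence terms: 10·(b − 2) + (40/3)·(m − 4) = 700/3 − 10·2 − (40/3)·4 = 160.
Substituting, (40/3)·(b − 2) = 160, so b − 2 = 12 and b* = 14.
Then m − 4 = 0.25·12 = 3, so m* = 7.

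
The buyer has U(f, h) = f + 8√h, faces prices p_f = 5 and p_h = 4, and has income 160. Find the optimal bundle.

f* = 12, h* = 25

MU_f = 1, MU_h = 8/(2√h).
MRS = 1 ÷ (8/(2√h)).
Tangency: set MRS = p_f/p_h = 5/4 = 1.25.
MRS depends only on h: 0.25·√h = 1.25 ⇒ √h = 1.25/0.25 = 5 ⇒ h* = 25.
From the budget, 5·f = 160 − 4·25 = 60, so f* = 12.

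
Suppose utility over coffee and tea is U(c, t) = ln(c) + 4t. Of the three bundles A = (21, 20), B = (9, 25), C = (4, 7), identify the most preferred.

Bundle B

Evaluate utility at each bundle:
U(A) = 83.045.
U(B) = 102.197.
U(C) = 29.386.
Highest utility is B, so B ≻ A ≻ C.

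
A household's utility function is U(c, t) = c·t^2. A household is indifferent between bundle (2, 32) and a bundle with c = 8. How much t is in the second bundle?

U(2, 32) = 2048.
Set U(8, t) = 2048 and solve.
With c = 8: t^2 = 2048/8 = 256; taking the square root, t = 16.
Check: U(8, 16) = 2048.

t = 16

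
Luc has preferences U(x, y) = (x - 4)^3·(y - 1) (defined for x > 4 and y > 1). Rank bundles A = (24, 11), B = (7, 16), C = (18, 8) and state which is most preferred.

Bundle A

Evaluate utility at each bundle:
U(A) = 80000.
U(B) = 405.
U(C) = 19208.
Highest utility is A, so A ≻ C ≻ B.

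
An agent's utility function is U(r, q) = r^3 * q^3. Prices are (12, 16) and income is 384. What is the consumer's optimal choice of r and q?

r* = 16, q* = 12

MU_r = 3·r^2·q^3 and MU_q = 3·r^3·q^2.
MRS = MU_r/MU_q = q/r.
Tangency: set MRS = p_r/p_q = 12/16 = 0.75.
So q/r = 0.75, i.e. q = 0.75·r.
Substitute into the budget 12·r + 16·q = 384: 24·r = 384, so r* = 16.
Then q* = 0.75·16 = 12.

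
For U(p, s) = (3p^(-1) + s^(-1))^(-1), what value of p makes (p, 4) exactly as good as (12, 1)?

U depends on (p, s) only through S = 3p^(-1) + s^(-1), so equal utility means equal S. At (12, 1): S = 1.25.
With s = 4: 4^(-1) = 0.25, so 3p^(-1) = 1.25 − 0.25 = 1, i.e. p^(-1) = 1/3.
Hence p = 1/(1/3) = 3.
Check: U(3, 4) = 0.8.

p = 3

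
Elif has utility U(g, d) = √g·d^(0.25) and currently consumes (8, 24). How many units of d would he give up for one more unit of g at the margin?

MRS = 6

MU_g = 0.5·g^(-0.5)·d^(0.25) and MU_d = 0.25·√g·d^(-0.75).
MRS = MU_g/MU_d = (2)·d/g.
At (8, 24): MRS = 6.
That is, one extra unit of g is worth 6 units of d at the margin.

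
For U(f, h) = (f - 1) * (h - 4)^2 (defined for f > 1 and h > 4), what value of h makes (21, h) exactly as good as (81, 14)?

U(81, 14) = 8000.
Set U(21, h) = 8000 and solve.
With f = 21: (21 − 1) = 20, so (h − 4)^2 = 8000/20 = 400.
Taking the square root (with h > 4): h − 4 = 20, so h = 24.
Check: U(21, 24) = 8000.

h = 24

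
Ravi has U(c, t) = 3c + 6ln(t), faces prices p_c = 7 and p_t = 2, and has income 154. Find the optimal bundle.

c* = 20, t* = 7

MU_c = 3, MU_t = 6/t.
MRS = 3 ÷ (6/t).
Tangency: set MRS = p_c/p_t = 7/2 = 3.5.
MRS depends only on t: 0.5·t = 3.5 ⇒ t* = 3.5/0.5 = 7.
From the budget, 7·c = 154 − 2·7 = 140, so c* = 20.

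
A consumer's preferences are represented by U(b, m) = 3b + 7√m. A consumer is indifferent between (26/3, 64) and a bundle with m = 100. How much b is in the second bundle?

U(26/3, 64) = 82.
Set U(b, 100) = 82 and solve.
With m = 100: √100 = 10, so 3b = 82 − 7·10 = 12 and b = 4.
Check: U(4, 100) = 82.

b = 4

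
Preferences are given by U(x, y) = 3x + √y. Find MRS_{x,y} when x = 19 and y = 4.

MRS = 12

MU_x = 3, MU_y = 1/(2√y).
MRS = 3 ÷ (1/(2√y)).
At (19, 4): MRS = 12.
So at (19, 4) the consumer would give up 12 units of y for one more unit of x.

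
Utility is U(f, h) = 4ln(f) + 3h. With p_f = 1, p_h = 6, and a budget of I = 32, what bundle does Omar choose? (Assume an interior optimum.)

f* = 8, h* = 4

MU_f = 4/f, MU_h = 3.
MRS = 4/f ÷ 3.
Tangency: set MRS = p_f/p_h = 1/6.
MRS depends only on f: (4/3)/f = 1/6 ⇒ f* = (4/3)/(1/6) = 8.
From the budget, 6·h = 32 − 1·8 = 24, so h* = 4.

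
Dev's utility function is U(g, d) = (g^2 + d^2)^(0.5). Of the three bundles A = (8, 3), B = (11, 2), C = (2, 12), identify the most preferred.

Bundle C

Evaluate utility at each bundle:
U(A) = 8.544.
U(B) = 11.180.
U(C) = 12.166.
Highest utility is C, so C ≻ B ≻ A.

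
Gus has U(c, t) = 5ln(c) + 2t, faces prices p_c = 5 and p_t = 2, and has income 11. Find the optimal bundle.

c* = 1, t* = 3

MU_c = 5/c, MU_t = 2.
MRS = 5/c ÷ 2.
Tangency: set MRS = p_c/p_t = 5/2 = 2.5.
MRS depends only on c: 2.5/c = 2.5 ⇒ c* = 2.5/2.5 = 1.
From the budget, 2·t = 11 − 5·1 = 6, so t* = 3.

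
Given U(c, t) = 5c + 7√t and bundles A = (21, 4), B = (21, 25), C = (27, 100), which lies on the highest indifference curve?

Bundle C

Evaluate utility at each bundle:
U(A) = 119.000.
U(B) = 140.000.
U(C) = 205.000.
Highest utility is C, so C ≻ B ≻ A.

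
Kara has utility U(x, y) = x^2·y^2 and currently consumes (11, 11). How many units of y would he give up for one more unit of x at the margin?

MRS = 1

MU_x = 2·x·y^2 and MU_y = 2·x^2·y.
MRS = MU_x/MU_y = y/x.
At (11, 11): MRS = 1.
So at (11, 11) the consumer would give up 1 units of y for one more unit of x.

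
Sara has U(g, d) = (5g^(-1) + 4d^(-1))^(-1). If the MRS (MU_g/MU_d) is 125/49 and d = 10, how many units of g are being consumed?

For CES with ρ = -1, MRS = (5/4)·(d/g)^2.
Setting (5/4)·(10/g)^2 = 125/49 gives (10/g)^2 = 100/49, so 10/g = 10/7 and g = 7.

g = 7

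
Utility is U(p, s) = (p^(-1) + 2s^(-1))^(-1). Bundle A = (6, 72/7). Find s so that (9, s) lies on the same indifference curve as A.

U depends on (p, s) only through S = p^(-1) + 2s^(-1), so equal utility means equal S. At (6, 72/7): S = 13/36.
With p = 9: 9^(-1) = 1/9, so 2s^(-1) = 13/36 − 1/9 = 0.25, i.e. s^(-1) = 0.125.
Hence s = 1/0.125 = 8.
Check: U(9, 8) = 2.7692.

s = 8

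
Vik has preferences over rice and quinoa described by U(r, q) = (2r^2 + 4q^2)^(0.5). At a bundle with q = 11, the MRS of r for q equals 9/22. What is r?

For CES with ρ = 2, MRS = (2/4)·(q/r)^(-1).
Setting (2/4)·(11/r)^(-1) = 9/22 gives (11/r)^(-1) = 9/11, so 11/r = 11/9 and r = 9.

r = 9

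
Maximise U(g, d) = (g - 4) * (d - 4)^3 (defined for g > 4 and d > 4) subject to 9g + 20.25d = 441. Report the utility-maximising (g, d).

g* = 13, d* = 16

MU_g = (d−4)^3, MU_d = 3·(g−4)·(d−4)^2.
MRS = (1/3)·(d−4)/(g−4).
Tangency: set MRS = p_g/p_d = 9/20.25 = 4/9.
So (1/3)·(d − 4)/(g − 4) = 4/9, i.e. (d − 4) = (4/3)·(g − 4).
Rewrite the budget in excess-of-subsistence terms: 9·(g − 4) + 20.25·(d − 4) = 441 − 9·4 − 20.25·4 = 324.
Substituting, 36·(g − 4) = 324, so g − 4 = 9 and g* = 13.
Then d − 4 = (4/3)·9 = 12, so d* = 16.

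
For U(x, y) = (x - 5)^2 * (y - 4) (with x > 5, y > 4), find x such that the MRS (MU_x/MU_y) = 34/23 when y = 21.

MU_x = 2·(x−5)·(y−4), MU_y = (x−5)^2.
MRS = (2/1)·(y−4)/(x−5).
Substitute y = 21: MRS = 34/(x − 5). Setting this equal to 34/23 gives x − 5 = 34/(34/23) = 23, so x = 28.

x = 28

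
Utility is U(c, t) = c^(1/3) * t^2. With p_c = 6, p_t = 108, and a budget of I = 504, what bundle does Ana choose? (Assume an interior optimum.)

MU_c = 1/3·c^(-2/3)·t^2 and MU_t = 2·c^(1/3)·t.
MRS = MU_c/MU_t = (1/6)·t/c.
Tangency: set MRS = p_c/p_t = 6/108 = 1/18.
So (1/6)·t/c = 1/18, i.e. t = (1/3)·c.
Substitute into the budget 6·c + 108·t = 504: 42·c = 504, so c* = 12.
Then t* = (1/3)·12 = 4.

c* = 12, t* = 4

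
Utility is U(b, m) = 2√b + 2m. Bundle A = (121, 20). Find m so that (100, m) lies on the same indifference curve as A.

m = 21

U(121, 20) = 62.
Set U(100, m) = 62 and solve.
With b = 100: √100 = 10, so 2m = 62 − 2·10 = 42 and m = 21.
Check: U(100, 21) = 62.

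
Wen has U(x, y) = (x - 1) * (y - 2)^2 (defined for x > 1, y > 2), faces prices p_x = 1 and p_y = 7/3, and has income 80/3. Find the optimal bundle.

MU_x = (y−2)^2, MU_y = 2·(x−1)·(y−2).
MRS = (1/2)·(y−2)/(x−1).
Tangency: set MRS = p_x/p_y = 1/(7/3) = 3/7.
So (1/2)·(y − 2)/(x − 1) = 3/7, i.e. (y − 2) = (6/7)·(x − 1).
Rewrite the budget in excess-of-subsistence terms: 1·(x − 1) + (7/3)·(y − 2) = 80/3 − 1·1 − (7/3)·2 = 21.
Substituting, 3·(x − 1) = 21, so x − 1 = 7 and x* = 8.
Then y − 2 = (6/7)·7 = 6, so y* = 8.

x* = 8, y* = 8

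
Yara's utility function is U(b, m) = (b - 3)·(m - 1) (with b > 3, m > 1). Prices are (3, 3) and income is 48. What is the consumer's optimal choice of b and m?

b* = 9, m* = 7

MU_b = (m−1), MU_m = (b−3).
MRS = (m−1)/(b−3).
Tangency: set MRS = p_b/p_m = 3/3 = 1.
So (m − 1)/(b − 3) = 1, i.e. (m − 1) = (b − 3).
Rewrite the budget in excess-of-subsistence terms: 3·(b − 3) + 3·(m − 1) = 48 − 3·3 − 3·1 = 36.
Substituting, 6·(b − 3) = 36, so b − 3 = 6 and b* = 9.
Then m − 1 = 6, so m* = 7.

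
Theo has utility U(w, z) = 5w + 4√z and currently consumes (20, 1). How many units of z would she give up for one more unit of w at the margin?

MRS = 2.5

MU_w = 5, MU_z = 4/(2√z).
MRS = 5 ÷ (4/(2√z)).
At (20, 1): MRS = 2.5.
The indifference curve has slope −2.5 at this bundle.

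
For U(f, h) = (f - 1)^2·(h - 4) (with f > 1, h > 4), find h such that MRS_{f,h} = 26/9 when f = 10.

h = 17

MU_f = 2·(f−1)·(h−4), MU_h = (f−1)^2.
MRS = (2/1)·(h−4)/(f−1).
Substitute f = 10: MRS = (h − 4)/4.5. Setting this equal to 26/9 gives h − 4 = (26/9)·4.5 = 13, so h = 17.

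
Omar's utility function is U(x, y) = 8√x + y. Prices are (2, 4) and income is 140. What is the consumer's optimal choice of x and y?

x* = 64, y* = 3

MU_x = 8/(2√x), MU_y = 1.
MRS = 8/(2√x) ÷ 1.
Tangency: set MRS = p_x/p_y = 2/4 = 0.5.
MRS depends only on x: 4/√x = 0.5 ⇒ √x = 4/0.5 = 8 ⇒ x* = 64.
From the budget, 4·y = 140 − 2·64 = 12, so y* = 3.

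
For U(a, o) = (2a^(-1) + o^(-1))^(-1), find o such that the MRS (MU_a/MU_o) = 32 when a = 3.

For CES with ρ = -1, MRS = (2/1)·(o/a)^2.
Setting (2/1)·(o/3)^2 = 32 gives (o/3)^2 = 16, so o/3 = 4 and o = 12.

o = 12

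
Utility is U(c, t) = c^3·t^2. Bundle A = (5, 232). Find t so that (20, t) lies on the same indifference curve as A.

U(5, 232) = 6728000.
Set U(20, t) = 6728000 and solve.
With c = 20: 20^3 = 8000, so t^2 = 6728000/8000 = 841; taking the square root, t = 29.
Check: U(20, 29) = 6728000.

t = 29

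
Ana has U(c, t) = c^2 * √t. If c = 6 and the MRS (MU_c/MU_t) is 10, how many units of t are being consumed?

t = 15

MU_c = 2·c·√t and MU_t = 0.5·c^2·t^(-0.5).
MRS = MU_c/MU_t = (4)·t/c.
Substitute c = 6: MRS = t/1.5. Setting t/1.5 = 10 gives t = 10·1.5 = 15.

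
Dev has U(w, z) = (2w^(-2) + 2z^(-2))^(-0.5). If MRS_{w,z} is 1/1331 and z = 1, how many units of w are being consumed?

For CES with ρ = -2, MRS = (z/w)^3.
Setting (1/w)^3 = 1/1331 gives 1/w = 1/11 and w = 11.

w = 11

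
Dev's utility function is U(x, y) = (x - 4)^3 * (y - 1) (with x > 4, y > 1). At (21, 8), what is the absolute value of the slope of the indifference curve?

MU_x = 3·(x−4)^2·(y−1), MU_y = (x−4)^3.
MRS = (3/1)·(y−1)/(x−4).
At (21, 8): MRS = 21/17.
So at (21, 8) the consumer would give up 21/17 units of y for one more unit of x.

MRS = 21/17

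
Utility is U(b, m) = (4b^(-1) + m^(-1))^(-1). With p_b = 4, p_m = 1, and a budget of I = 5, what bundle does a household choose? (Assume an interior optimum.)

b* = 1, m* = 1

For CES with ρ = -1, MRS = (4/1)·(m/b)^2.
Tangency: set MRS = p_b/p_m = 4/1 = 4.
So (m/b)^2 = 1; taking the square root, m/b = 1, i.e. m = b.
Substitute into the budget 4·b + 1·m = 5: 5·b = 5, so b* = 1 and m* = 1.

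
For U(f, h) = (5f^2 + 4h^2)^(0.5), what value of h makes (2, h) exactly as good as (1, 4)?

h = 3.5

U depends on (f, h) only through S = 5f^2 + 4h^2, so equal utility means equal S. At (1, 4): S = 69.
With f = 2: 5·2^2 = 20, so 4h^2 = 69 − 20 = 49, i.e. h^2 = 12.25.
Hence h = √12.25 = 3.5.
Check: U(2, 3.5) = 8.3066.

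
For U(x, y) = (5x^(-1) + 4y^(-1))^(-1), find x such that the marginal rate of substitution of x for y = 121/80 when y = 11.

For CES with ρ = -1, MRS = (5/4)·(y/x)^2.
Setting (5/4)·(11/x)^2 = 121/80 gives (11/x)^2 = 121/100, so 11/x = 1.1 and x = 10.

x = 10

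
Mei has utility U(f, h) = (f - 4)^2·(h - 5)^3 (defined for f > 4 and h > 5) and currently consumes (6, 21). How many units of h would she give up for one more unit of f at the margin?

MRS = 16/3

MU_f = 2·(f−4)·(h−5)^3, MU_h = 3·(f−4)^2·(h−5)^2.
MRS = (2/3)·(h−5)/(f−4).
At (6, 21): MRS = 16/3.
That is, one extra unit of f is worth 16/3 units of h at the margin.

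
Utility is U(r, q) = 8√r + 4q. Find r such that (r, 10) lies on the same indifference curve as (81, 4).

r = 36

U(81, 4) = 88.
Set U(r, 10) = 88 and solve.
With q = 10: 8√r = 88 − 4·10 = 48, so √r = 6 and r = 36.
Check: U(36, 10) = 88.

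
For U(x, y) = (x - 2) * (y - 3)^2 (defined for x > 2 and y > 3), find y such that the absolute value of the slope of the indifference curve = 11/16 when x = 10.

MU_x = (y−3)^2, MU_y = 2·(x−2)·(y−3).
MRS = (1/2)·(y−3)/(x−2).
Substitute x = 10: MRS = (y − 3)/16. Setting this equal to 11/16 gives y − 3 = (11/16)·16 = 11, so y = 14.

y = 14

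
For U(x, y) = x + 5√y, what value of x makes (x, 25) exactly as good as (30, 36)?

x = 35

U(30, 36) = 60.
Set U(x, 25) = 60 and solve.
With y = 25: √25 = 5, so x = 60 − 5·5 = 35.
Check: U(35, 25) = 60.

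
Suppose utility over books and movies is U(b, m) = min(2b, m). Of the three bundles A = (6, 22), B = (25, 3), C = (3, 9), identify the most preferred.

Evaluate utility at each bundle:
U(A) = 12.
U(B) = 3.
U(C) = 6.
Highest utility is A, so A ≻ C ≻ B.

Bundle A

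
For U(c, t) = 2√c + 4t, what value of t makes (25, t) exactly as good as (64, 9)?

U(64, 9) = 52.
Set U(25, t) = 52 and solve.
With c = 25: √25 = 5, so 4t = 52 − 2·5 = 42 and t = 10.5.
Check: U(25, 10.5) = 52.

t = 10.5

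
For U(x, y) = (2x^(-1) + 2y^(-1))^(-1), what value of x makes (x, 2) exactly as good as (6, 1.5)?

U depends on (x, y) only through S = 2x^(-1) + 2y^(-1), so equal utility means equal S. At (6, 1.5): S = 5/3.
With y = 2: 2·2^(-1) = 1, so 2x^(-1) = 5/3 − 1 = 2/3, i.e. x^(-1) = 1/3.
Hence x = 1/(1/3) = 3.
Check: U(3, 2) = 0.6.

x = 3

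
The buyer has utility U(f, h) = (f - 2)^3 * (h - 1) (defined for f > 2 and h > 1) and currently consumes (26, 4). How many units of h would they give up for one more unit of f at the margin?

MU_f = 3·(f−2)^2·(h−1), MU_h = (f−2)^3.
MRS = (3/1)·(h−1)/(f−2).
At (26, 4): MRS = 0.375.
The indifference curve has slope −0.375 at this bundle.

MRS = 0.375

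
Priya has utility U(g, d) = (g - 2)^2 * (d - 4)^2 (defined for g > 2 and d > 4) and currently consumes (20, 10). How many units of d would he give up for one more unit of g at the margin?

MU_g = 2·(g−2)·(d−4)^2, MU_d = 2·(g−2)^2·(d−4).
MRS = (d−4)/(g−2).
At (20, 10): MRS = 1/3.
So at (20, 10) the consumer would give up 1/3 units of d for one more unit of g.

MRS = 1/3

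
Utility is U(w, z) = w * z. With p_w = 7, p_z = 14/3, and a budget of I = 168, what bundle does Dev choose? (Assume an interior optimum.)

MU_w = z and MU_z = w.
MRS = MU_w/MU_z = z/w.
Tangency: set MRS = p_w/p_z = 7/(14/3) = 1.5.
So z/w = 1.5, i.e. z = 1.5·w.
Substitute into the budget 7·w + (14/3)·z = 168: 14·w = 168, so w* = 12.
Then z* = 1.5·12 = 18.

w* = 12, z* = 18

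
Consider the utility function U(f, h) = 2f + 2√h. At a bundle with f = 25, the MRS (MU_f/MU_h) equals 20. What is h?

MU_f = 2, MU_h = 2/(2√h).
MRS = 2 ÷ (2/(2√h)).
MRS depends only on h: 2·√h = 20 ⇒ √h = 20/2 = 10 ⇒ h = 100.

h = 100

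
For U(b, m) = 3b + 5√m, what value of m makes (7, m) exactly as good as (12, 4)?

U(12, 4) = 46.
Set U(7, m) = 46 and solve.
With b = 7: 5√m = 46 − 3·7 = 25, so √m = 5 and m = 25.
Check: U(7, 25) = 46.

m = 25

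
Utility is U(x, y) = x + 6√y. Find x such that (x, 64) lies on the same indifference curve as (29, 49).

U(29, 49) = 71.
Set U(x, 64) = 71 and solve.
With y = 64: √64 = 8, so x = 71 − 6·8 = 23.
Check: U(23, 64) = 71.

x = 23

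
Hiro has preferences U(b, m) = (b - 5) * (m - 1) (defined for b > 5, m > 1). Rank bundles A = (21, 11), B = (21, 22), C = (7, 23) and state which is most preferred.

Evaluate utility at each bundle:
U(A) = 160.
U(B) = 336.
U(C) = 44.
Highest utility is B, so B ≻ A ≻ C.

Bundle B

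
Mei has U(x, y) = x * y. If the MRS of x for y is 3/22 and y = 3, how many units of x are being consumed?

MU_x = y and MU_y = x.
MRS = MU_x/MU_y = y/x.
Substitute y = 3: MRS = 3/x. Setting 3/x = 3/22 gives x = 3/(3/22) = 22.

x = 22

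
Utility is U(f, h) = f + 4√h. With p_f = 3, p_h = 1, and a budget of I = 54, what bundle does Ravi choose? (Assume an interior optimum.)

MU_f = 1, MU_h = 4/(2√h).
MRS = 1 ÷ (4/(2√h)).
Tangency: set MRS = p_f/p_h = 3/1 = 3.
MRS depends only on h: 0.5·√h = 3 ⇒ √h = 3/0.5 = 6 ⇒ h* = 36.
From the budget, 3·f = 54 − 1·36 = 18, so f* = 6.

f* = 6, h* = 36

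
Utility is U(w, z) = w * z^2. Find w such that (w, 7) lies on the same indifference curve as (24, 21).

U(24, 21) = 10584.
Set U(w, 7) = 10584 and solve.
With z = 7: 7^2 = 49, so w = 10584/49 = 216.
Check: U(216, 7) = 10584.

w = 216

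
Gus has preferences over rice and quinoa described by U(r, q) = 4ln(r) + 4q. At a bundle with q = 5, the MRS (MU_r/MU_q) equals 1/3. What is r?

r = 3

MU_r = 4/r, MU_q = 4.
MRS = 4/r ÷ 4.
MRS depends only on r: 1/r = 1/3 ⇒ r = 1/(1/3) = 3.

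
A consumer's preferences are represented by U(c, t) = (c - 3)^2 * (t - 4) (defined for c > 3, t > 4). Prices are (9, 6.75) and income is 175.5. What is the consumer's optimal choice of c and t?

MU_c = 2·(c−3)·(t−4), MU_t = (c−3)^2.
MRS = (2/1)·(t−4)/(c−3).
Tangency: set MRS = p_c/p_t = 9/6.75 = 4/3.
So (2/1)·(t − 4)/(c − 3) = 4/3, i.e. (t − 4) = (2/3)·(c − 3).
Rewrite the budget in excess-of-subsistence terms: 9·(c − 3) + 6.75·(t − 4) = 175.5 − 9·3 − 6.75·4 = 121.5.
Substituting, 13.5·(c − 3) = 121.5, so c − 3 = 9 and c* = 12.
Then t − 4 = (2/3)·9 = 6, so t* = 10.

c* = 12, t* = 10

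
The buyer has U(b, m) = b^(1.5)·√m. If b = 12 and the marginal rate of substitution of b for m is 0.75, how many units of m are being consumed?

MU_b = 1.5·√b·√m and MU_m = 0.5·b^(1.5)·m^(-0.5).
MRS = MU_b/MU_m = (3)·m/b.
Substitute b = 12: MRS = m/4. Setting m/4 = 0.75 gives m = 0.75·4 = 3.

m = 3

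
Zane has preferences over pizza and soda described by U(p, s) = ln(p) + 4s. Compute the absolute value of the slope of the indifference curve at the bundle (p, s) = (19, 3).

MU_p = 1/p, MU_s = 4.
MRS = 1/p ÷ 4.
At (19, 3): MRS = 1/76.
The indifference curve has slope −1/76 at this bundle.

MRS = 1/76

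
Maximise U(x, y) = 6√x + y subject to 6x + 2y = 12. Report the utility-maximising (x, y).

x* = 1, y* = 3

MU_x = 6/(2√x), MU_y = 1.
MRS = 6/(2√x) ÷ 1.
Tangency: set MRS = p_x/p_y = 6/2 = 3.
MRS depends only on x: 3/√x = 3 ⇒ √x = 3/3 = 1 ⇒ x* = 1.
From the budget, 2·y = 12 − 6·1 = 6, so y* = 3.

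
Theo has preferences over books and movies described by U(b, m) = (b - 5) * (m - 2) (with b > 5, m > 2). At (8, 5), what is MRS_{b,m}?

MU_b = (m−2), MU_m = (b−5).
MRS = (m−2)/(b−5).
At (8, 5): MRS = 1.
That is, one extra unit of b is worth 1 units of m at the margin.

MRS = 1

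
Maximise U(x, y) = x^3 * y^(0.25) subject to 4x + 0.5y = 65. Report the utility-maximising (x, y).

MU_x = 3·x^2·y^(0.25) and MU_y = 0.25·x^3·y^(-0.75).
MRS = MU_x/MU_y = (12)·y/x.
Tangency: set MRS = p_x/p_y = 4/0.5 = 8.
So (12)·y/x = 8, i.e. y = (2/3)·x.
Substitute into the budget 4·x + 0.5·y = 65: (13/3)·x = 65, so x* = 15.
Then y* = (2/3)·15 = 10.

x* = 15, y* = 10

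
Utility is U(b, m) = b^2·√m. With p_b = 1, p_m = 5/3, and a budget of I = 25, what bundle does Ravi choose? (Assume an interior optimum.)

b* = 20, m* = 3

MU_b = 2·b·√m and MU_m = 0.5·b^2·m^(-0.5).
MRS = MU_b/MU_m = (4)·m/b.
Tangency: set MRS = p_b/p_m = 1/(5/3) = 0.6.
So (4)·m/b = 0.6, i.e. m = 0.15·b.
Substitute into the budget 1·b + (5/3)·m = 25: 1.25·b = 25, so b* = 20.
Then m* = 0.15·20 = 3.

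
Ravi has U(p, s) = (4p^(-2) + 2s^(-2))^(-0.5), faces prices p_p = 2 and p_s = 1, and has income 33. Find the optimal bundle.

p* = 11, s* = 11

For CES with ρ = -2, MRS = (4/2)·(s/p)^3.
Tangency: set MRS = p_p/p_s = 2/1 = 2.
So (s/p)^3 = 1; taking the cube root, s/p = 1, i.e. s = p.
Substitute into the budget 2·p + 1·s = 33: 3·p = 33, so p* = 11 and s* = 11.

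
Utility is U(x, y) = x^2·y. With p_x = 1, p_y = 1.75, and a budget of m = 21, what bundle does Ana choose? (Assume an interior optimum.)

MU_x = 2·x·y and MU_y = x^2.
MRS = MU_x/MU_y = (2/1)·y/x.
Tangency: set MRS = p_x/p_y = 1/1.75 = 4/7.
So (2/1)·y/x = 4/7, i.e. y = (2/7)·x.
Substitute into the budget 1·x + 1.75·y = 21: 1.5·x = 21, so x* = 14.
Then y* = (2/7)·14 = 4.

x* = 14, y* = 4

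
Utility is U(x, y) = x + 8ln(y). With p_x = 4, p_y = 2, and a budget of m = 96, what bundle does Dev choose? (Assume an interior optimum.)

MU_x = 1, MU_y = 8/y.
MRS = 1 ÷ (8/y).
Tangency: set MRS = p_x/p_y = 4/2 = 2.
MRS depends only on y: 0.125·y = 2 ⇒ y* = 2/0.125 = 16.
From the budget, 4·x = 96 − 2·16 = 64, so x* = 16.

x* = 16, y* = 16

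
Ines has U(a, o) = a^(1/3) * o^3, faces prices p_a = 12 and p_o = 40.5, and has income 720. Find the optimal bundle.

a* = 6, o* = 16

MU_a = 1/3·a^(-2/3)·o^3 and MU_o = 3·a^(1/3)·o^2.
MRS = MU_a/MU_o = (1/9)·o/a.
Tangency: set MRS = p_a/p_o = 12/40.5 = 8/27.
So (1/9)·o/a = 8/27, i.e. o = (8/3)·a.
Substitute into the budget 12·a + 40.5·o = 720: 120·a = 720, so a* = 6.
Then o* = (8/3)·6 = 16.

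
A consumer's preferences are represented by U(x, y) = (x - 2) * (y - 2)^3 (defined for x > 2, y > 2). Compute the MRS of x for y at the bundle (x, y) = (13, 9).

MRS = 7/33

MU_x = (y−2)^3, MU_y = 3·(x−2)·(y−2)^2.
MRS = (1/3)·(y−2)/(x−2).
At (13, 9): MRS = 7/33.
The indifference curve has slope −7/33 at this bundle.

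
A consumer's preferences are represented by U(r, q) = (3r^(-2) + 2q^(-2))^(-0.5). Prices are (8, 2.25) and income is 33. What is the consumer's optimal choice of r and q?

r* = 3, q* = 4

For CES with ρ = -2, MRS = (3/2)·(q/r)^3.
Tangency: set MRS = p_r/p_q = 8/2.25 = 32/9.
So (q/r)^3 = 64/27; taking the cube root, q/r = 4/3, i.e. q = (4/3)·r.
Substitute into the budget 8·r + 2.25·q = 33: 11·r = 33, so r* = 3 and q* = (4/3)·3 = 4.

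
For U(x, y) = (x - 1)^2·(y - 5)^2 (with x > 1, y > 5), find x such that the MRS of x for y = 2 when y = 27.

MU_x = 2·(x−1)·(y−5)^2, MU_y = 2·(x−1)^2·(y−5).
MRS = (y−5)/(x−1).
Substitute y = 27: MRS = 22/(x − 1). Setting this equal to 2 gives x − 1 = 22/2 = 11, so x = 12.

x = 12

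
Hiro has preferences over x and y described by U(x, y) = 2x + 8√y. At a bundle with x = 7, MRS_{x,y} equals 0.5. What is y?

MU_x = 2, MU_y = 8/(2√y).
MRS = 2 ÷ (8/(2√y)).
MRS depends only on y: 0.5·√y = 0.5 ⇒ √y = 0.5/0.5 = 1 ⇒ y = 1.

y = 1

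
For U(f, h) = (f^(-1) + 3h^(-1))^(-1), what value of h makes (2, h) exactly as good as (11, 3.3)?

h = 6

U depends on (f, h) only through S = f^(-1) + 3h^(-1), so equal utility means equal S. At (11, 3.3): S = 1.
With f = 2: 2^(-1) = 0.5, so 3h^(-1) = 1 − 0.5 = 0.5, i.e. h^(-1) = 1/6.
Hence h = 1/(1/6) = 6.
Check: U(2, 6) = 1.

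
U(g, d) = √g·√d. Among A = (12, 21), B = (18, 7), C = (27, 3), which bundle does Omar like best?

Bundle A

Evaluate utility at each bundle:
U(A) = 15.875.
U(B) = 11.225.
U(C) = 9.000.
Highest utility is A, so A ≻ B ≻ C.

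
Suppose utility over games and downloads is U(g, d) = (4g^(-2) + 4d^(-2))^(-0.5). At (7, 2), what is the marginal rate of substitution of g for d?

For CES with ρ = -2, MRS = (d/g)^3.
At (7, 2): MRS = 8/343.
That is, one extra unit of g is worth 8/343 units of d at the margin.

MRS = 8/343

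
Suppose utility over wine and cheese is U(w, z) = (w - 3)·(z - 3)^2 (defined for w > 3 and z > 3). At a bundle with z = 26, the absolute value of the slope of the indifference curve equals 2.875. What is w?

w = 7

MU_w = (z−3)^2, MU_z = 2·(w−3)·(z−3).
MRS = (1/2)·(z−3)/(w−3).
Substitute z = 26: MRS = 11.5/(w − 3). Setting this equal to 2.875 gives w − 3 = 11.5/2.875 = 4, so w = 7.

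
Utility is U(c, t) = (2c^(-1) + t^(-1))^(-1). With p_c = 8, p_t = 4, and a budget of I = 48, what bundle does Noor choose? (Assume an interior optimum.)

c* = 4, t* = 4

For CES with ρ = -1, MRS = (2/1)·(t/c)^2.
Tangency: set MRS = p_c/p_t = 8/4 = 2.
So (t/c)^2 = 1; taking the square root, t/c = 1, i.e. t = c.
Substitute into the budget 8·c + 4·t = 48: 12·c = 48, so c* = 4 and t* = 4.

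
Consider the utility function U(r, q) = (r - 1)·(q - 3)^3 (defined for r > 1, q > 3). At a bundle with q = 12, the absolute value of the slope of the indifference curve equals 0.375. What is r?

MU_r = (q−3)^3, MU_q = 3·(r−1)·(q−3)^2.
MRS = (1/3)·(q−3)/(r−1).
Substitute q = 12: MRS = 3/(r − 1). Setting this equal to 0.375 gives r − 1 = 3/0.375 = 8, so r = 9.

r = 9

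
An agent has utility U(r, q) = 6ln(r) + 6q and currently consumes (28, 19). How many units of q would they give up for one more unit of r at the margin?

MRS = 1/28

MU_r = 6/r, MU_q = 6.
MRS = 6/r ÷ 6.
At (28, 19): MRS = 1/28.
So at (28, 19) the consumer would give up 1/28 units of q for one more unit of r.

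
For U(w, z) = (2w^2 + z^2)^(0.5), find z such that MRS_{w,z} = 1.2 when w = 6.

For CES with ρ = 2, MRS = (2/1)·(z/w)^(-1).
Setting (2/1)·(z/6)^(-1) = 1.2 gives (z/6)^(-1) = 0.6, so z/6 = 5/3 and z = 10.

z = 10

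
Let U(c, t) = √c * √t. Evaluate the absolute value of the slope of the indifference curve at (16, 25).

MRS = 25/16

MU_c = 0.5·c^(-0.5)·√t and MU_t = 0.5·√c·t^(-0.5).
MRS = MU_c/MU_t = t/c.
At (16, 25): MRS = 25/16.
So at (16, 25) the consumer would give up 25/16 units of t for one more unit of c.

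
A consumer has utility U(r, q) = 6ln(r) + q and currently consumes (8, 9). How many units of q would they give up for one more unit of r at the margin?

MU_r = 6/r, MU_q = 1.
MRS = 6/r ÷ 1.
At (8, 9): MRS = 0.75.
That is, one extra unit of r is worth 0.75 units of q at the margin.

MRS = 0.75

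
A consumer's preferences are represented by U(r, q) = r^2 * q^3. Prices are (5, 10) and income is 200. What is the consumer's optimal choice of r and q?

r* = 16, q* = 12

MU_r = 2·r·q^3 and MU_q = 3·r^2·q^2.
MRS = MU_r/MU_q = (2/3)·q/r.
Tangency: set MRS = p_r/p_q = 5/10 = 0.5.
So (2/3)·q/r = 0.5, i.e. q = 0.75·r.
Substitute into the budget 5·r + 10·q = 200: 12.5·r = 200, so r* = 16.
Then q* = 0.75·16 = 12.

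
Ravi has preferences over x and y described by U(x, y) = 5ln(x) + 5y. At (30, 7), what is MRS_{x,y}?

MRS = 1/30

MU_x = 5/x, MU_y = 5.
MRS = 5/x ÷ 5.
At (30, 7): MRS = 1/30.
The indifference curve has slope −1/30 at this bundle.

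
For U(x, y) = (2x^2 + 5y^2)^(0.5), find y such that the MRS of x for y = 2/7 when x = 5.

y = 7

For CES with ρ = 2, MRS = (2/5)·(y/x)^(-1).
Setting (2/5)·(y/5)^(-1) = 2/7 gives (y/5)^(-1) = 5/7, so y/5 = 1.4 and y = 7.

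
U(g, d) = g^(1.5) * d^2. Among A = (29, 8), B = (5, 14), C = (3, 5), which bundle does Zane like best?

Evaluate utility at each bundle:
U(A) = 9994.866.
U(B) = 2191.347.
U(C) = 129.904.
Highest utility is A, so A ≻ B ≻ C.

Bundle A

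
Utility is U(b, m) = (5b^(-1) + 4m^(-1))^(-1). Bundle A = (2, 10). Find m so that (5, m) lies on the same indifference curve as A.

U depends on (b, m) only through S = 5b^(-1) + 4m^(-1), so equal utility means equal S. At (2, 10): S = 2.9.
With b = 5: 5·5^(-1) = 1, so 4m^(-1) = 2.9 − 1 = 1.9, i.e. m^(-1) = 19/40.
Hence m = 1/(19/40) = 40/19.
Check: U(5, 40/19) = 0.3448.

m = 40/19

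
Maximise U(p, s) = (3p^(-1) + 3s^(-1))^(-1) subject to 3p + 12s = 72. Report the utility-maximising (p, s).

p* = 8, s* = 4

For CES with ρ = -1, MRS = (s/p)^2.
Tangency: set MRS = p_p/p_s = 3/12 = 0.25.
So (s/p)^2 = 0.25; taking the square root, s/p = 0.5, i.e. s = 0.5·p.
Substitute into the budget 3·p + 12·s = 72: 9·p = 72, so p* = 8 and s* = 0.5·8 = 4.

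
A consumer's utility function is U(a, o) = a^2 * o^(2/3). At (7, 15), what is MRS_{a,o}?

MU_a = 2·a·o^(2/3) and MU_o = 2/3·a^2·o^(-1/3).
MRS = MU_a/MU_o = (3)·o/a.
At (7, 15): MRS = 45/7.
So at (7, 15) the consumer would give up 45/7 units of o for one more unit of a.

MRS = 45/7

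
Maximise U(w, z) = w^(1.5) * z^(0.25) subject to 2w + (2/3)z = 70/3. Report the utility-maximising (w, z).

MU_w = 1.5·√w·z^(0.25) and MU_z = 0.25·w^(1.5)·z^(-0.75).
MRS = MU_w/MU_z = (6)·z/w.
Tangency: set MRS = p_w/p_z = 2/(2/3) = 3.
So (6)·z/w = 3, i.e. z = 0.5·w.
Substitute into the budget 2·w + (2/3)·z = 70/3: (7/3)·w = 70/3, so w* = 10.
Then z* = 0.5·10 = 5.

w* = 10, z* = 5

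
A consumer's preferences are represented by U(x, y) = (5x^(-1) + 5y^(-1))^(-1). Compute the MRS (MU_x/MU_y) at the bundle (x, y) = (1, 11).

For CES with ρ = -1, MRS = (y/x)^2.
At (1, 11): MRS = 121.
That is, one extra unit of x is worth 121 units of y at the margin.

MRS = 121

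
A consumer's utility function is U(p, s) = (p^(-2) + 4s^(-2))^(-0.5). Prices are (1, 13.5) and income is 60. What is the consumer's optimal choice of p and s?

p* = 6, s* = 4

For CES with ρ = -2, MRS = (1/4)·(s/p)^3.
Tangency: set MRS = p_p/p_s = 1/13.5 = 2/27.
So (s/p)^3 = 8/27; taking the cube root, s/p = 2/3, i.e. s = (2/3)·p.
Substitute into the budget 1·p + 13.5·s = 60: 10·p = 60, so p* = 6 and s* = (2/3)·6 = 4.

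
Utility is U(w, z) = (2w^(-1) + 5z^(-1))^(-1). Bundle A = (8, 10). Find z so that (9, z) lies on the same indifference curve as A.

U depends on (w, z) only through S = 2w^(-1) + 5z^(-1), so equal utility means equal S. At (8, 10): S = 0.75.
With w = 9: 2·9^(-1) = 2/9, so 5z^(-1) = 0.75 − 2/9 = 19/36, i.e. z^(-1) = 19/180.
Hence z = 1/(19/180) = 180/19.
Check: U(9, 180/19) = 1.3333.

z = 180/19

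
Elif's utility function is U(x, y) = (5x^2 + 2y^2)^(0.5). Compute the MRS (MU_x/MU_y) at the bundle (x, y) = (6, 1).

For CES with ρ = 2, MRS = (5/2)·(y/x)^(-1).
At (6, 1): MRS = 15.
So at (6, 1) the consumer would give up 15 units of y for one more unit of x.

MRS = 15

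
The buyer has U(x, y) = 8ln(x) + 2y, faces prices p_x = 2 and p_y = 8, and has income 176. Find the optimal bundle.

x* = 16, y* = 18

MU_x = 8/x, MU_y = 2.
MRS = 8/x ÷ 2.
Tangency: set MRS = p_x/p_y = 2/8 = 0.25.
MRS depends only on x: 4/x = 0.25 ⇒ x* = 4/0.25 = 16.
From the budget, 8·y = 176 − 2·16 = 144, so y* = 18.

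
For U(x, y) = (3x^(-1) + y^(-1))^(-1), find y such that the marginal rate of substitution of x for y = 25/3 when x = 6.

For CES with ρ = -1, MRS = (3/1)·(y/x)^2.
Setting (3/1)·(y/6)^2 = 25/3 gives (y/6)^2 = 25/9, so y/6 = 5/3 and y = 10.

y = 10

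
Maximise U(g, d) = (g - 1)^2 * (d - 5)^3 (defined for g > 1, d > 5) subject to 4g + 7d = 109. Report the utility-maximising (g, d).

g* = 8, d* = 11

MU_g = 2·(g−1)·(d−5)^3, MU_d = 3·(g−1)^2·(d−5)^2.
MRS = (2/3)·(d−5)/(g−1).
Tangency: set MRS = p_g/p_d = 4/7.
So (2/3)·(d − 5)/(g − 1) = 4/7, i.e. (d − 5) = (6/7)·(g − 1).
Rewrite the budget in excess-of-subsistence terms: 4·(g − 1) + 7·(d − 5) = 109 − 4·1 − 7·5 = 70.
Substituting, 10·(g − 1) = 70, so g − 1 = 7 and g* = 8.
Then d − 5 = (6/7)·7 = 6, so d* = 11.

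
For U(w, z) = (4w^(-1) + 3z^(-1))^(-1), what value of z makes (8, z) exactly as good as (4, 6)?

U depends on (w, z) only through S = 4w^(-1) + 3z^(-1), so equal utility means equal S. At (4, 6): S = 1.5.
With w = 8: 4·8^(-1) = 0.5, so 3z^(-1) = 1.5 − 0.5 = 1, i.e. z^(-1) = 1/3.
Hence z = 1/(1/3) = 3.
Check: U(8, 3) = 0.6667.

z = 3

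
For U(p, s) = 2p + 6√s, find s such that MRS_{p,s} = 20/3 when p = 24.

s = 100

MU_p = 2, MU_s = 6/(2√s).
MRS = 2 ÷ (6/(2√s)).
MRS depends only on s: (2/3)·√s = 20/3 ⇒ √s = (20/3)/(2/3) = 10 ⇒ s = 100.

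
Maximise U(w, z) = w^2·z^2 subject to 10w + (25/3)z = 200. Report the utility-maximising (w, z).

w* = 10, z* = 12

MU_w = 2·w·z^2 and MU_z = 2·w^2·z.
MRS = MU_w/MU_z = z/w.
Tangency: set MRS = p_w/p_z = 10/(25/3) = 1.2.
So z/w = 1.2, i.e. z = 1.2·w.
Substitute into the budget 10·w + (25/3)·z = 200: 20·w = 200, so w* = 10.
Then z* = 1.2·10 = 12.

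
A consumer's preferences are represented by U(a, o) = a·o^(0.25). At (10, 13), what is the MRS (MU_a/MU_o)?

MU_a = o^(0.25) and MU_o = 0.25·a·o^(-0.75).
MRS = MU_a/MU_o = (4)·o/a.
At (10, 13): MRS = 5.2.
So at (10, 13) the consumer would give up 5.2 units of o for one more unit of a.

MRS = 5.2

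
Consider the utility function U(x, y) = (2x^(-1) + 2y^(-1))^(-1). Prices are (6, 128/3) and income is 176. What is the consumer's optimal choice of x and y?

x* = 8, y* = 3

For CES with ρ = -1, MRS = (y/x)^2.
Tangency: set MRS = p_x/p_y = 6/(128/3) = 9/64.
So (y/x)^2 = 9/64; taking the square root, y/x = 0.375, i.e. y = 0.375·x.
Substitute into the budget 6·x + (128/3)·y = 176: 22·x = 176, so x* = 8 and y* = 0.375·8 = 3.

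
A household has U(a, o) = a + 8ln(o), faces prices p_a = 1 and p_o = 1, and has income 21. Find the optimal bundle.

MU_a = 1, MU_o = 8/o.
MRS = 1 ÷ (8/o).
Tangency: set MRS = p_a/p_o = 1/1 = 1.
MRS depends only on o: 0.125·o = 1 ⇒ o* = 1/0.125 = 8.
From the budget, 1·a = 21 − 1·8 = 13, so a* = 13.

a* = 13, o* = 8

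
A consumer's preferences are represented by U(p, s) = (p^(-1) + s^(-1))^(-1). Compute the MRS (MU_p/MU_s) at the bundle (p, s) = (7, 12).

For CES with ρ = -1, MRS = (s/p)^2.
At (7, 12): MRS = 144/49.
That is, one extra unit of p is worth 144/49 units of s at the margin.

MRS = 144/49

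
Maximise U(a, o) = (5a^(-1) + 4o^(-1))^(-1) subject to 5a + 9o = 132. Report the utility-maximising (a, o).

a* = 12, o* = 8

For CES with ρ = -1, MRS = (5/4)·(o/a)^2.
Tangency: set MRS = p_a/p_o = 5/9.
So (o/a)^2 = 4/9; taking the square root, o/a = 2/3, i.e. o = (2/3)·a.
Substitute into the budget 5·a + 9·o = 132: 11·a = 132, so a* = 12 and o* = (2/3)·12 = 8.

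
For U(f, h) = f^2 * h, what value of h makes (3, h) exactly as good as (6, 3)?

h = 12

U(6, 3) = 108.
Set U(3, h) = 108 and solve.
With f = 3: 3^2 = 9, so h = 108/9 = 12.
Check: U(3, 12) = 108.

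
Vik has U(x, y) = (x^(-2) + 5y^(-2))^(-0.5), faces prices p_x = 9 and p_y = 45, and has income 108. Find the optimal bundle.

For CES with ρ = -2, MRS = (1/5)·(y/x)^3.
Tangency: set MRS = p_x/p_y = 9/45 = 0.2.
So (y/x)^3 = 1; taking the cube root, y/x = 1, i.e. y = x.
Substitute into the budget 9·x + 45·y = 108: 54·x = 108, so x* = 2 and y* = 2.

x* = 2, y* = 2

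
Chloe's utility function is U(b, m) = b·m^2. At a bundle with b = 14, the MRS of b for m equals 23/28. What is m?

MU_b = m^2 and MU_m = 2·b·m.
MRS = MU_b/MU_m = (1/2)·m/b.
Substitute b = 14: MRS = m/28. Setting m/28 = 23/28 gives m = (23/28)·28 = 23.

m = 23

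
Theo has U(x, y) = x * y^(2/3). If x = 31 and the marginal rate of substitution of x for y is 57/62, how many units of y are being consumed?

y = 19

MU_x = y^(2/3) and MU_y = 2/3·x·y^(-1/3).
MRS = MU_x/MU_y = (1.5)·y/x.
Substitute x = 31: MRS = y/(62/3). Setting y/(62/3) = 57/62 gives y = (57/62)·(62/3) = 19.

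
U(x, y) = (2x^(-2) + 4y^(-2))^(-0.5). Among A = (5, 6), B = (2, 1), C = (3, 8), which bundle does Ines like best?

Evaluate utility at each bundle:
U(A) = 2.287.
U(B) = 0.471.
U(C) = 1.874.
Highest utility is A, so A ≻ C ≻ B.

Bundle A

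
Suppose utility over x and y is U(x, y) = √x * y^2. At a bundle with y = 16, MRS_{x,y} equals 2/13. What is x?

MU_x = 0.5·x^(-0.5)·y^2 and MU_y = 2·√x·y.
MRS = MU_x/MU_y = (0.25)·y/x.
Substitute y = 16: MRS = 4/x. Setting 4/x = 2/13 gives x = 4/(2/13) = 26.

x = 26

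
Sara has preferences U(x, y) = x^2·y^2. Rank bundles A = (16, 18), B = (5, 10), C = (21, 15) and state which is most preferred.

Evaluate utility at each bundle:
U(A) = 82944.
U(B) = 2500.
U(C) = 99225.
Highest utility is C, so C ≻ A ≻ B.

Bundle C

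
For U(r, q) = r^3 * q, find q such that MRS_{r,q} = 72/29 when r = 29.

MU_r = 3·r^2·q and MU_q = r^3.
MRS = MU_r/MU_q = (3/1)·q/r.
Substitute r = 29: MRS = q/(29/3). Setting q/(29/3) = 72/29 gives q = (72/29)·(29/3) = 24.

q = 24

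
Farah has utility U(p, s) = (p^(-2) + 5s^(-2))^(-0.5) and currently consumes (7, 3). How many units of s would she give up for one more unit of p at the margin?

For CES with ρ = -2, MRS = (1/5)·(s/p)^3.
At (7, 3): MRS = 27/1715.
So at (7, 3) the consumer would give up 27/1715 units of s for one more unit of p.

MRS = 27/1715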